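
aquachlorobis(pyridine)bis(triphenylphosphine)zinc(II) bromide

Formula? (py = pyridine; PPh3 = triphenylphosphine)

Ligands: 1 chloro (Cl, -1), 2 pyridine (py, neutral), 2 triphenylphosphine (PPh3, neutral), 1 aqua (H2O, neutral). Ligand charge sum = -1.
With Zn in oxidation state +2, the complex ion is [Zn...]^1+.
Charge balance with bromide (-1) requires 1 complex ion per 1 bromide.

[ZnCl(H2O)(PPh3)2(py)2]Br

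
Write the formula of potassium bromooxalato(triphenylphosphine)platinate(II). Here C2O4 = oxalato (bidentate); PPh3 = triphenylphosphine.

K[PtBr(C2O4)(PPh3)]

Ligands: 1 bromo (Br, -1), 1 oxalato (C2O4, -2), 1 triphenylphosphine (PPh3, neutral). Ligand charge sum = -3.
With Pt in oxidation state +2, the complex ion is [Pt...]^1−.
Charge balance with potassium (+1) requires 1 complex ion per 1 potassium.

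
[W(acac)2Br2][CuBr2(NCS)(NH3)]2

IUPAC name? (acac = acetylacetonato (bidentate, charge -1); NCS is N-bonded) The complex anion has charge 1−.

bis(acetylacetonato)dibromotungsten(VI) amminedibromoisothiocyanatocuprate(II)

The complex anion is given as 1−; its ligand charges sum to -3, so Cu = +2.
With 2 anions per cation, the cation must be 2×1 = 2+.
Cation: ligand charges sum to -4; for the ion to be 2+, W = +6.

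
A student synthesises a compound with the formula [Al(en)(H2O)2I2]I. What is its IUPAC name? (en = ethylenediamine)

diaqua(ethylenediamine)diiodoaluminium(III) iodide

The 1 iodide counter-ion carries a total charge of -1, so each complex ion is 1+.
Ligand charges: 2×aqua (neutral), 2×iodo (-1 each), 1×ethylenediamine (neutral); total -2. So Al + (-2) = 1+, giving Al = +3.
Ligands are named alphabetically: aqua before ethylenediamine before iodo.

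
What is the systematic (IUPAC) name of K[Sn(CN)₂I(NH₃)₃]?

The 1 potassium counter-ion carries a total charge of +1, so each complex ion is 1−.
Ligand charges: 2×cyano (-1 each), 3×ammine (neutral), 1×iodo (-1 each); total -3. So Sn + (-3) = 1−, giving Sn = +2.
Ligands are named alphabetically: ammine before cyano before iodo.
The complex ion is anionic, so tin takes the -ate form stannate(II).

potassium triamminedicyanoiodostannate(II)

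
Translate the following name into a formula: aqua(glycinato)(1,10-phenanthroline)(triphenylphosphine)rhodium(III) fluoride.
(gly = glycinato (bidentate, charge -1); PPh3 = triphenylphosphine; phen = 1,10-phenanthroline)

[Rh(gly)(H2O)(phen)(PPh3)]F2

Ligands: 1 glycinato (gly, -1), 1 aqua (H2O, neutral), 1 triphenylphosphine (PPh3, neutral), 1 1,10-phenanthroline (phen, neutral). Ligand charge sum = -1.
Charge balance with fluoride (-1) requires 1 complex ion per 2 fluoride.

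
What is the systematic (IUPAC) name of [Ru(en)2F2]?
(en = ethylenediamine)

There is no counter-ion, so the complex is neutral overall.
Ligand charges: 2×ethylenediamine (neutral), 2×fluoro (-1 each); total -2. So Ru + (-2) = 0, giving Ru = +2.
Ligands are named alphabetically: ethylenediamine before fluoro.

bis(ethylenediamine)difluororuthenium(II)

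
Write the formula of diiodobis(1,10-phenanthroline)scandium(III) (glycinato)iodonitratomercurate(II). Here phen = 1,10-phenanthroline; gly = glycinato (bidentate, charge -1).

Cation [Sc…]: ligand charges -2, Sc(III) ⇒ ion charge 1+.
Anion [Hg…]: ligand charges -3, Hg(II) ⇒ ion charge 1−.
One 1+ cation balances one 1− anion.

[ScI2(phen)2][Hg(gly)I(NO3)]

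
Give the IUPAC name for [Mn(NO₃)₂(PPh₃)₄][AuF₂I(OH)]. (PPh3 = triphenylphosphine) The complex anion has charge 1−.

dinitratotetrakis(triphenylphosphine)manganese(III) difluorohydroxoiodoaurate(III)

Both ions are complex: the cation is named first with the plain metal name, the anion second with the -ate form; each ion's ligands are alphabetised independently.
The complex anion is given as 1−; its ligand charges sum to -4, so Au = +3.
A 1:1 salt means the cation carries the equal and opposite charge, 1+.
Cation: ligand charges sum to -2; for the ion to be 1+, Mn = +3.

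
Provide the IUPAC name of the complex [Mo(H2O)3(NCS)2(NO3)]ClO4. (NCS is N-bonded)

The 1 perchlorate counter-ion carries a total charge of -1, so each complex ion is 1+.
Ligand charges: 3×aqua (neutral), 1×nitrato (-1 each), 2×isothiocyanato (-1 each); total -3. So Mo + (-3) = 1+, giving Mo = +4.
Ligands are named alphabetically: aqua before isothiocyanato before nitrato.

triaquadiisothiocyanatonitratomolybdenum(IV) perchlorate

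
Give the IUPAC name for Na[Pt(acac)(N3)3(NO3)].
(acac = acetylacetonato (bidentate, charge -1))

The 1 sodium counter-ion carries a total charge of +1, so each complex ion is 1−.
Ligand charges: 3×azido (-1 each), 1×acetylacetonato (-1 each), 1×nitrato (-1 each); total -5. So Pt + (-5) = 1−, giving Pt = +4.
Ligands are named alphabetically: acetylacetonato before azido before nitrato.
The complex ion is anionic, so platinum takes the -ate form platinate(IV).

sodium (acetylacetonato)triazidonitratoplatinate(IV)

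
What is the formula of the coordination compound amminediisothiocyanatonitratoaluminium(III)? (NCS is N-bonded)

[Al(NCS)2(NH3)(NO3)]

Ligands: 1 ammine (NH3, neutral), 1 nitrato (NO3, -1), 2 isothiocyanato (NCS, -1). Ligand charge sum = -3.
With Al in oxidation state +3, the complex ion is [Al...].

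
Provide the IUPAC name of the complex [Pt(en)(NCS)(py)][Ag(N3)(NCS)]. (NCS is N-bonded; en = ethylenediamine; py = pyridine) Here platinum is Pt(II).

(ethylenediamine)isothiocyanato(pyridine)platinum(II) azidoisothiocyanatoargentate(I)

Both ions are complex: the cation is named first with the plain metal name, the anion second with the -ate form; each ion's ligands are alphabetised independently.
Pt is given as +2; the cation's ligand charges sum to -1, so the complex cation is 1+.
A 1:1 salt means the anion carries the equal and opposite charge, 1−.
Anion: ligand charges sum to -2; for the ion to be 1−, Ag = +1.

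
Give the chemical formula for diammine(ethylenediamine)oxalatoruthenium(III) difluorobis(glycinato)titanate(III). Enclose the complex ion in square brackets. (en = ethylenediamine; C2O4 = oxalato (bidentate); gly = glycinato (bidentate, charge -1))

[Ru(C2O4)(en)(NH3)2][TiF2(gly)2]

Cation [Ru…]: ligand charges -2, Ru(III) ⇒ ion charge 1+.
Anion [Ti…]: ligand charges -4, Ti(III) ⇒ ion charge 1−.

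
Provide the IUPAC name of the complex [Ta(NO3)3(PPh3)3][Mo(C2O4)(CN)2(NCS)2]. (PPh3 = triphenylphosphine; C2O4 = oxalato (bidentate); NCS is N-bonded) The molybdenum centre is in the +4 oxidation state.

Both ions are complex: the cation is named first with the plain metal name, the anion second with the -ate form; each ion's ligands are alphabetised independently.
Mo is given as +4; the anion's ligand charges sum to -6, so the complex anion is 2−.
A 1:1 salt means the cation carries the equal and opposite charge, 2+.
Cation: ligand charges sum to -3; for the ion to be 2+, Ta = +5.

trinitratotris(triphenylphosphine)tantalum(V) dicyanodiisothiocyanatooxalatomolybdate(IV)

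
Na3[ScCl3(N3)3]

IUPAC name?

The 3 sodium counter-ions carry a total charge of +3, so each complex ion is 3−.
Ligand charges: 3×azido (-1 each), 3×chloro (-1 each); total -6. So Sc + (-6) = 3−, giving Sc = +3.
The complex ion is anionic, so scandium takes the -ate form scandate(III).

sodium triazidotrichloroscandate(III)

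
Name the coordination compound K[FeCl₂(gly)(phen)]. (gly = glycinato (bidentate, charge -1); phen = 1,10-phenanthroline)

potassium dichloro(glycinato)(1,10-phenanthroline)ferrate(II)

The 1 potassium counter-ion carries a total charge of +1, so each complex ion is 1−.
Ligand charges: 1×glycinato (-1 each), 2×chloro (-1 each), 1×1,10-phenanthroline (neutral); total -3. So Fe + (-3) = 1−, giving Fe = +2.
The complex ion is anionic, so iron takes the -ate form ferrate(II).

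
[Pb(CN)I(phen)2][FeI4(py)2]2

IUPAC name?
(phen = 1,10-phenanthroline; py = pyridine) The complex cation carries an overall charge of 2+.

Both ions are complex: the cation is named first with the plain metal name, the anion second with the -ate form; each ion's ligands are alphabetised independently.
The complex cation is given as 2+; its ligand charges sum to -2, so Pb = +4.
With 2 anions per cation, each anion must be 2/2 = 1−.
Anion: ligand charges sum to -4; for the ion to be 1−, Fe = +3.

cyanoiodobis(1,10-phenanthroline)lead(IV) tetraiodobis(pyridine)ferrate(III)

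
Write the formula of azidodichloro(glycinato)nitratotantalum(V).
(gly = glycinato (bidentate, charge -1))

Ligands: 2 chloro (Cl, -1), 1 azido (N3, -1), 1 nitrato (NO3, -1), 1 glycinato (gly, -1). Ligand charge sum = -5.
With Ta in oxidation state +5, the complex ion is [Ta...].

[TaCl2(gly)(N3)(NO3)]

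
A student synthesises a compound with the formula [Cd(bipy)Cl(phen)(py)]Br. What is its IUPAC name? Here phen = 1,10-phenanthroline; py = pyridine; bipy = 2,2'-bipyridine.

(2,2'-bipyridine)chloro(1,10-phenanthroline)(pyridine)cadmium(II) bromide

The 1 bromide counter-ion carries a total charge of -1, so each complex ion is 1+.
Ligand charges: 1×1,10-phenanthroline (neutral), 1×pyridine (neutral), 1×chloro (-1 each), 1×2,2'-bipyridine (neutral); total -1. So Cd + (-1) = 1+, giving Cd = +2.
Ligands are named alphabetically: bipyridine before chloro before phenanthroline before pyridine.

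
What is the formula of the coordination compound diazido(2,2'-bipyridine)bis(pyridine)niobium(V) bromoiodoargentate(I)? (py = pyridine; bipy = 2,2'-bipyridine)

[Nb(bipy)(N3)2(py)2][AgBrI]3

Cation [Nb…]: ligand charges -2, Nb(V) ⇒ ion charge 3+.
Anion [Ag…]: ligand charges -2, Ag(I) ⇒ ion charge 1−.
One 3+ cation requires 3 of the 1− anion.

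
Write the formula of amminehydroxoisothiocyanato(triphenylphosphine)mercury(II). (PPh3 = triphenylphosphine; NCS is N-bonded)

Ligands: 1 triphenylphosphine (PPh3, neutral), 1 isothiocyanato (NCS, -1), 1 hydroxo (OH, -1), 1 ammine (NH3, neutral). Ligand charge sum = -2.
With Hg in oxidation state +2, the complex ion is [Hg...].

[Hg(NCS)(NH3)(OH)(PPh3)]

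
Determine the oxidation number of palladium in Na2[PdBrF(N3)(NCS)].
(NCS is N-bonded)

2 sodium outside the brackets (+1 each) → the complex ion is 2−.
Ligand charges: 1×Br = -1; 1×N3 = -1; 1×NCS = -1; 1×F = -1; sum -4.
Pd + (-4) = 2− ⇒ Pd is +2.

+2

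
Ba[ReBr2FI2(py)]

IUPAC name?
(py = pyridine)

The 1 barium counter-ion carries a total charge of +2, so each complex ion is 2−.
Ligand charges: 2×bromo (-1 each), 1×fluoro (-1 each), 1×pyridine (neutral), 2×iodo (-1 each); total -5. So Re + (-5) = 2−, giving Re = +3.
Ligands are named alphabetically: bromo before fluoro before iodo before pyridine.
The complex ion is anionic, so rhenium takes the -ate form rhenate(III).

barium dibromofluorodiiodo(pyridine)rhenate(III)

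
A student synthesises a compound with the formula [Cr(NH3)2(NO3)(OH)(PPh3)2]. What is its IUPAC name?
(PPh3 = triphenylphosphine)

diamminehydroxonitratobis(triphenylphosphine)chromium(II)

There is no counter-ion, so the complex is neutral overall.
Ligand charges: 2×ammine (neutral), 1×nitrato (-1 each), 2×triphenylphosphine (neutral), 1×hydroxo (-1 each); total -2. So Cr + (-2) = 0, giving Cr = +2.
Ligands are named alphabetically: ammine before hydroxo before nitrato before triphenylphosphine.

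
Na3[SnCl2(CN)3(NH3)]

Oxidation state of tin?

+2

3 sodium outside the brackets (+1 each) → the complex ion is 3−.
Ligand charges: 2×Cl = -2; 1×NH3 neutral; 3×CN = -3; sum -5.
Sn + (-5) = 3− ⇒ Sn is +2.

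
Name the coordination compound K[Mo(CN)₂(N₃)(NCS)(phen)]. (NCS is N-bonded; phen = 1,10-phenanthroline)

The 1 potassium counter-ion carries a total charge of +1, so each complex ion is 1−.
Ligand charges: 1×azido (-1 each), 1×isothiocyanato (-1 each), 2×cyano (-1 each), 1×1,10-phenanthroline (neutral); total -4. So Mo + (-4) = 1−, giving Mo = +3.
The complex ion is anionic, so molybdenum takes the -ate form molybdate(III).

potassium azidodicyanoisothiocyanato(1,10-phenanthroline)molybdate(III)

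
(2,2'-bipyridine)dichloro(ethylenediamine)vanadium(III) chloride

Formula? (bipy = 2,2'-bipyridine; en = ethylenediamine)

[V(bipy)Cl2(en)]Cl

Ligands: 1 2,2'-bipyridine (bipy, neutral), 1 ethylenediamine (en, neutral), 2 chloro (Cl, -1). Ligand charge sum = -2.
Charge balance with chloride (-1) requires 1 complex ion per 1 chloride.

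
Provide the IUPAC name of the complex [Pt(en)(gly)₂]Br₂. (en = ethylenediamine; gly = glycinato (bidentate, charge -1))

The 2 bromide counter-ions carry a total charge of -2, so each complex ion is 2+.
Ligand charges: 1×ethylenediamine (neutral), 2×glycinato (-1 each); total -2. So Pt + (-2) = 2+, giving Pt = +4.
Ligands are named alphabetically: ethylenediamine before glycinato.

(ethylenediamine)bis(glycinato)platinum(IV) bromide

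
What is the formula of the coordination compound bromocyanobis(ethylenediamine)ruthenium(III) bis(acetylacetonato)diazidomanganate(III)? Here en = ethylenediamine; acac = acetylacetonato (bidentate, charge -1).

[RuBr(CN)(en)2][Mn(acac)2(N3)2]

Cation [Ru…]: ligand charges -2, Ru(III) ⇒ ion charge 1+.
Anion [Mn…]: ligand charges -4, Mn(III) ⇒ ion charge 1−.
One 1+ cation balances one 1− anion.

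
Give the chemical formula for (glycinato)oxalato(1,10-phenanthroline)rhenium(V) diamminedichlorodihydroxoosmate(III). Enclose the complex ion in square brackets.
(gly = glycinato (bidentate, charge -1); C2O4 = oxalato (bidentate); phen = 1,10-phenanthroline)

Cation [Re…]: ligand charges -3, Re(V) ⇒ ion charge 2+.
Anion [Os…]: ligand charges -4, Os(III) ⇒ ion charge 1−.

[Re(C2O4)(gly)(phen)][OsCl2(NH3)2(OH)2]2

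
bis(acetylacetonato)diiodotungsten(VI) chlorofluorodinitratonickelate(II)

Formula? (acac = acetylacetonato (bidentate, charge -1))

Cation [W…]: ligand charges -4, W(VI) ⇒ ion charge 2+.
Anion [Ni…]: ligand charges -4, Ni(II) ⇒ ion charge 2−.
One 2+ cation balances one 2− anion.

[W(acac)2I2][NiClF(NO3)2]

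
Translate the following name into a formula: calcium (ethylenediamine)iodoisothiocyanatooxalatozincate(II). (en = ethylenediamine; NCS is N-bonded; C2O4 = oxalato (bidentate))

Ca[Zn(C2O4)(en)I(NCS)]

Ligands: 1 iodo (I, -1), 1 ethylenediamine (en, neutral), 1 isothiocyanato (NCS, -1), 1 oxalato (C2O4, -2). Ligand charge sum = -4.
With Zn in oxidation state +2, the complex ion is [Zn...]^2−.
Charge balance with calcium (+2) requires 1 complex ion per 1 calcium.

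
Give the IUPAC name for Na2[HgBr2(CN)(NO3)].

sodium dibromocyanonitratomercurate(II)

The 2 sodium counter-ions carry a total charge of +2, so each complex ion is 2−.
Ligand charges: 1×cyano (-1 each), 1×nitrato (-1 each), 2×bromo (-1 each); total -4. So Hg + (-4) = 2−, giving Hg = +2.
Ligands are named alphabetically: bromo before cyano before nitrato.
The complex ion is anionic, so mercury takes the -ate form mercurate(II).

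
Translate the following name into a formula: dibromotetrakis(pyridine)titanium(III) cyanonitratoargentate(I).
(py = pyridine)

Cation [Ti…]: ligand charges -2, Ti(III) ⇒ ion charge 1+.
Anion [Ag…]: ligand charges -2, Ag(I) ⇒ ion charge 1−.
One 1+ cation balances one 1− anion.

[TiBr2(py)4][Ag(CN)(NO3)]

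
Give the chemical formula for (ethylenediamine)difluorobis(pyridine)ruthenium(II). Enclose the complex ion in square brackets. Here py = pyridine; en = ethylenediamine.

Ligands: 2 pyridine (py, neutral), 1 ethylenediamine (en, neutral), 2 fluoro (F, -1). Ligand charge sum = -2.
With Ru in oxidation state +2, the complex ion is [Ru...].

[Ru(en)F2(py)2]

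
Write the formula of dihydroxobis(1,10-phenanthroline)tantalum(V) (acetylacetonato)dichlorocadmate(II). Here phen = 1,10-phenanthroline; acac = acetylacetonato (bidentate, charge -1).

Cation [Ta…]: ligand charges -2, Ta(V) ⇒ ion charge 3+.
Anion [Cd…]: ligand charges -3, Cd(II) ⇒ ion charge 1−.
One 3+ cation requires 3 of the 1− anion.

[Ta(OH)2(phen)2][Cd(acac)Cl2]3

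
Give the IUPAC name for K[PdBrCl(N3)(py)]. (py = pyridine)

potassium azidobromochloro(pyridine)palladate(II)

The 1 potassium counter-ion carries a total charge of +1, so each complex ion is 1−.
Ligand charges: 1×bromo (-1 each), 1×pyridine (neutral), 1×chloro (-1 each), 1×azido (-1 each); total -3. So Pd + (-3) = 1−, giving Pd = +2.
Ligands are named alphabetically: azido before bromo before chloro before pyridine.
The complex ion is anionic, so palladium takes the -ate form palladate(II).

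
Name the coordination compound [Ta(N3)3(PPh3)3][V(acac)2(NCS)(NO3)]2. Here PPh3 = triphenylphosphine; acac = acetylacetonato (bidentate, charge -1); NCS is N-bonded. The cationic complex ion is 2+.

triazidotris(triphenylphosphine)tantalum(V) bis(acetylacetonato)isothiocyanatonitratovanadate(III)

Both ions are complex: the cation is named first with the plain metal name, the anion second with the -ate form; each ion's ligands are alphabetised independently.
The complex cation is given as 2+; its ligand charges sum to -3, so Ta = +5.
With 2 anions per cation, each anion must be 2/2 = 1−.
Anion: ligand charges sum to -4; for the ion to be 1−, V = +3.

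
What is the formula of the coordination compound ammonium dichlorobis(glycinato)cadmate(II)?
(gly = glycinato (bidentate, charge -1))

Ligands: 2 chloro (Cl, -1), 2 glycinato (gly, -1). Ligand charge sum = -4.
Charge balance with ammonium (+1) requires 1 complex ion per 2 ammonium.

(NH4)2[CdCl2(gly)2]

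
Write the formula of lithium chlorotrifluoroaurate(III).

Ligands: 1 chloro (Cl, -1), 3 fluoro (F, -1). Ligand charge sum = -4.
Charge balance with lithium (+1) requires 1 complex ion per 1 lithium.

Li[AuClF3]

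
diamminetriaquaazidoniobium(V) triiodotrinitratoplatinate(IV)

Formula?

Cation [Nb…]: ligand charges -1, Nb(V) ⇒ ion charge 4+.
Anion [Pt…]: ligand charges -6, Pt(IV) ⇒ ion charge 2−.
One 4+ cation requires 2 of the 2− anion.

[Nb(H2O)3(N3)(NH3)2][PtI3(NO3)3]2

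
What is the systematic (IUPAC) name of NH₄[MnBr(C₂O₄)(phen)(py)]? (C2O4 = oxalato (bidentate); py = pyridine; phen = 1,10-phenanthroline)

The 1 ammonium counter-ion carries a total charge of +1, so each complex ion is 1−.
Ligand charges: 1×bromo (-1 each), 1×oxalato (-2 each), 1×pyridine (neutral), 1×1,10-phenanthroline (neutral); total -3. So Mn + (-3) = 1−, giving Mn = +2.
The complex ion is anionic, so manganese takes the -ate form manganate(II).

ammonium bromooxalato(1,10-phenanthroline)(pyridine)manganate(II)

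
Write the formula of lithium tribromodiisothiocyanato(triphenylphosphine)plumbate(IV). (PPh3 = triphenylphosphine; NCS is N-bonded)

Li[PbBr3(NCS)2(PPh3)]

Ligands: 3 bromo (Br, -1), 1 triphenylphosphine (PPh3, neutral), 2 isothiocyanato (NCS, -1). Ligand charge sum = -5.
With Pb in oxidation state +4, the complex ion is [Pb...]^1−.
Charge balance with lithium (+1) requires 1 complex ion per 1 lithium.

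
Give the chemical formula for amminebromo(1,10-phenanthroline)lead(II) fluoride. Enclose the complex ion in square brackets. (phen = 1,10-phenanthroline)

[PbBr(NH3)(phen)]F

Ligands: 1 ammine (NH3, neutral), 1 1,10-phenanthroline (phen, neutral), 1 bromo (Br, -1). Ligand charge sum = -1.
Charge balance with fluoride (-1) requires 1 complex ion per 1 fluoride.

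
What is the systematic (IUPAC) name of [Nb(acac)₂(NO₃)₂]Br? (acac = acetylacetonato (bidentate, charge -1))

bis(acetylacetonato)dinitratoniobium(V) bromide

The 1 bromide counter-ion carries a total charge of -1, so each complex ion is 1+.
Ligand charges: 2×acetylacetonato (-1 each), 2×nitrato (-1 each); total -4. So Nb + (-4) = 1+, giving Nb = +5.
Ligands are named alphabetically: acetylacetonato before nitrato.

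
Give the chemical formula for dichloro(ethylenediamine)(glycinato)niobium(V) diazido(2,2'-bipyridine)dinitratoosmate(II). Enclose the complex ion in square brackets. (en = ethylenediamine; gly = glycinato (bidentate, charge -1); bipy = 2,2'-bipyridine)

Cation [Nb…]: ligand charges -3, Nb(V) ⇒ ion charge 2+.
Anion [Os…]: ligand charges -4, Os(II) ⇒ ion charge 2−.
One 2+ cation balances one 2− anion.

[NbCl2(en)(gly)][Os(bipy)(N3)2(NO3)2]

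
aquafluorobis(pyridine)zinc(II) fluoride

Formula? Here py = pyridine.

[ZnF(H2O)(py)2]F

Ligands: 1 aqua (H2O, neutral), 1 fluoro (F, -1), 2 pyridine (py, neutral). Ligand charge sum = -1.
With Zn in oxidation state +2, the complex ion is [Zn...]^1+.
Charge balance with fluoride (-1) requires 1 complex ion per 1 fluoride.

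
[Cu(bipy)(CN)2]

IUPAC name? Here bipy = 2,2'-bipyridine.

(2,2'-bipyridine)dicyanocopper(II)

There is no counter-ion, so the complex is neutral overall.
Ligand charges: 2×cyano (-1 each), 1×2,2'-bipyridine (neutral); total -2. So Cu + (-2) = 0, giving Cu = +2.
Ligands are named alphabetically: bipyridine before cyano.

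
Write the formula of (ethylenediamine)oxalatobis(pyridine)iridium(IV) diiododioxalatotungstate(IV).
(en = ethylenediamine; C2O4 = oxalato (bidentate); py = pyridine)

Cation [Ir…]: ligand charges -2, Ir(IV) ⇒ ion charge 2+.
Anion [W…]: ligand charges -6, W(IV) ⇒ ion charge 2−.

[Ir(C2O4)(en)(py)2][W(C2O4)2I2]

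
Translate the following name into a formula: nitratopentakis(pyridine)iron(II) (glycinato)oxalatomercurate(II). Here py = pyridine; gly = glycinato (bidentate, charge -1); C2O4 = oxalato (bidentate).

[Fe(NO3)(py)5][Hg(C2O4)(gly)]

Cation [Fe…]: ligand charges -1, Fe(II) ⇒ ion charge 1+.
Anion [Hg…]: ligand charges -3, Hg(II) ⇒ ion charge 1−.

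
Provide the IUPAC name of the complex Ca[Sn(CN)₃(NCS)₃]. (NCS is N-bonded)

calcium tricyanotriisothiocyanatostannate(IV)

The 1 calcium counter-ion carries a total charge of +2, so each complex ion is 2−.
Ligand charges: 3×isothiocyanato (-1 each), 3×cyano (-1 each); total -6. So Sn + (-6) = 2−, giving Sn = +4.
Ligands are named alphabetically: cyano before isothiocyanato.
The complex ion is anionic, so tin takes the -ate form stannate(IV).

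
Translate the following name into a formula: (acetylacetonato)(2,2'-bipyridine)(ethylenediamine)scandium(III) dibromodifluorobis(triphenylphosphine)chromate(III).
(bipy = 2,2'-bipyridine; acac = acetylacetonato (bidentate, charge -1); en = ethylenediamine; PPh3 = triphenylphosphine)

[Sc(acac)(bipy)(en)][CrBr2F2(PPh3)2]2

Cation [Sc…]: ligand charges -1, Sc(III) ⇒ ion charge 2+.
Anion [Cr…]: ligand charges -4, Cr(III) ⇒ ion charge 1−.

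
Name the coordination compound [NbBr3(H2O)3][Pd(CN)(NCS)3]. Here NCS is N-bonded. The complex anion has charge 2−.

Both ions are complex: the cation is named first with the plain metal name, the anion second with the -ate form; each ion's ligands are alphabetised independently.
The complex anion is given as 2−; its ligand charges sum to -4, so Pd = +2.
A 1:1 salt means the cation carries the equal and opposite charge, 2+.
Cation: ligand charges sum to -3; for the ion to be 2+, Nb = +5.

triaquatribromoniobium(V) cyanotriisothiocyanatopalladate(II)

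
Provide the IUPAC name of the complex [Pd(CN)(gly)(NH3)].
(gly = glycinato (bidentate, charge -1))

amminecyano(glycinato)palladium(II)

There is no counter-ion, so the complex is neutral overall.
Ligand charges: 1×glycinato (-1 each), 1×ammine (neutral), 1×cyano (-1 each); total -2. So Pd + (-2) = 0, giving Pd = +2.
Ligands are named alphabetically: ammine before cyano before glycinato.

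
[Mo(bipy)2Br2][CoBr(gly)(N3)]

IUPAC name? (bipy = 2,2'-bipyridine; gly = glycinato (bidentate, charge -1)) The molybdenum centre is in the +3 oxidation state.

bis(2,2'-bipyridine)dibromomolybdenum(III) azidobromo(glycinato)cobaltate(II)

Both ions are complex: the cation is named first with the plain metal name, the anion second with the -ate form; each ion's ligands are alphabetised independently.
Mo is given as +3; the cation's ligand charges sum to -2, so the complex cation is 1+.
A 1:1 salt means the anion carries the equal and opposite charge, 1−.
Anion: ligand charges sum to -3; for the ion to be 1−, Co = +2.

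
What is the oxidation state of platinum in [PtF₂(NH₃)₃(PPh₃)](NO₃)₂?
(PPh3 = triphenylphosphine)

2 nitrate outside the brackets (-1 each) → the complex ion is 2+.
Ligand charges: 1×PPh3 neutral; 3×NH3 neutral; 2×F = -2; sum -2.
Pt + (-2) = 2+ ⇒ Pt is +4.

+4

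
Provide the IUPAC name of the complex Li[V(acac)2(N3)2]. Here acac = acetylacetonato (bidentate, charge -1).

The 1 lithium counter-ion carries a total charge of +1, so each complex ion is 1−.
Ligand charges: 2×acetylacetonato (-1 each), 2×azido (-1 each); total -4. So V + (-4) = 1−, giving V = +3.
Ligands are named alphabetically: acetylacetonato before azido.
The complex ion is anionic, so vanadium takes the -ate form vanadate(III).

lithium bis(acetylacetonato)diazidovanadate(III)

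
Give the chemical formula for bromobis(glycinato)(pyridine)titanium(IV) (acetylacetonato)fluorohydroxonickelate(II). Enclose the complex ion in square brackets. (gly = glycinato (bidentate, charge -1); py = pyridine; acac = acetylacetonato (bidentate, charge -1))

[TiBr(gly)2(py)][Ni(acac)F(OH)]

Cation [Ti…]: ligand charges -3, Ti(IV) ⇒ ion charge 1+.
Anion [Ni…]: ligand charges -3, Ni(II) ⇒ ion charge 1−.
One 1+ cation balances one 1− anion.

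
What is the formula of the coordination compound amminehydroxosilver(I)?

Ligands: 1 hydroxo (OH, -1), 1 ammine (NH3, neutral). Ligand charge sum = -1.
With Ag in oxidation state +1, the complex ion is [Ag...].

[Ag(NH3)(OH)]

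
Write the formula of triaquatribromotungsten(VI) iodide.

[WBr3(H2O)3]I3

Ligands: 3 aqua (H2O, neutral), 3 bromo (Br, -1). Ligand charge sum = -3.
With W in oxidation state +6, the complex ion is [W...]^3+.
Charge balance with iodide (-1) requires 1 complex ion per 3 iodide.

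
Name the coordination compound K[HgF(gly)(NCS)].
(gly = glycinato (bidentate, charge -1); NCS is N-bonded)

The 1 potassium counter-ion carries a total charge of +1, so each complex ion is 1−.
Ligand charges: 1×glycinato (-1 each), 1×fluoro (-1 each), 1×isothiocyanato (-1 each); total -3. So Hg + (-3) = 1−, giving Hg = +2.
Ligands are named alphabetically: fluoro before glycinato before isothiocyanato.
The complex ion is anionic, so mercury takes the -ate form mercurate(II).

potassium fluoro(glycinato)isothiocyanatomercurate(II)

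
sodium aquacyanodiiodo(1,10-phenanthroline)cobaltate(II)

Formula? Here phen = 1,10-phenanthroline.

Ligands: 2 iodo (I, -1), 1 1,10-phenanthroline (phen, neutral), 1 aqua (H2O, neutral), 1 cyano (CN, -1). Ligand charge sum = -3.
With Co in oxidation state +2, the complex ion is [Co...]^1−.
Charge balance with sodium (+1) requires 1 complex ion per 1 sodium.

Na[Co(CN)(H2O)I2(phen)]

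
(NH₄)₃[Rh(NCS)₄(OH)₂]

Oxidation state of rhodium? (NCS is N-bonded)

3 ammonium outside the brackets (+1 each) → the complex ion is 3−.
Ligand charges: 2×OH = -2; 4×NCS = -4; sum -6.
Rh + (-6) = 3− ⇒ Rh is +3.

+3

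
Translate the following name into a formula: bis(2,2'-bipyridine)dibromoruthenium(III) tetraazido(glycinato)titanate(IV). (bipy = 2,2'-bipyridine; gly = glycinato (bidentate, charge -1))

Cation [Ru…]: ligand charges -2, Ru(III) ⇒ ion charge 1+.
Anion [Ti…]: ligand charges -5, Ti(IV) ⇒ ion charge 1−.
One 1+ cation balances one 1− anion.

[Ru(bipy)2Br2][Ti(gly)(N3)4]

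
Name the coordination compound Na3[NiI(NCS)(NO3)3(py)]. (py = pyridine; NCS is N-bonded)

The 3 sodium counter-ions carry a total charge of +3, so each complex ion is 3−.
Ligand charges: 1×pyridine (neutral), 1×iodo (-1 each), 1×isothiocyanato (-1 each), 3×nitrato (-1 each); total -5. So Ni + (-5) = 3−, giving Ni = +2.
The complex ion is anionic, so nickel takes the -ate form nickelate(II).

sodium iodoisothiocyanatotrinitrato(pyridine)nickelate(II)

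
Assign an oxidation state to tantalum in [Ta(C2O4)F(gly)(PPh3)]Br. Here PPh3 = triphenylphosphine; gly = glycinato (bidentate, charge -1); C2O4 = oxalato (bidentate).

+5

1 bromide outside the brackets (-1 each) → the complex ion is 1+.
Ligand charges: 1×F = -1; 1×PPh3 neutral; 1×gly = -1; 1×C2O4 = -2; sum -4.
Ta + (-4) = 1+ ⇒ Ta is +5.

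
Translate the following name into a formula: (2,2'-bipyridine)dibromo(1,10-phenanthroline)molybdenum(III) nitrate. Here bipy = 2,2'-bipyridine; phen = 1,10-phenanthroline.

Ligands: 2 bromo (Br, -1), 1 2,2'-bipyridine (bipy, neutral), 1 1,10-phenanthroline (phen, neutral). Ligand charge sum = -2.
With Mo in oxidation state +3, the complex ion is [Mo...]^1+.
Charge balance with nitrate (-1) requires 1 complex ion per 1 nitrate.

[Mo(bipy)Br2(phen)]NO3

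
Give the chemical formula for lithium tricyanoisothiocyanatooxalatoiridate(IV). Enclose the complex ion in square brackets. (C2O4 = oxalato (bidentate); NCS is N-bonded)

Ligands: 1 oxalato (C2O4, -2), 1 isothiocyanato (NCS, -1), 3 cyano (CN, -1). Ligand charge sum = -6.
With Ir in oxidation state +4, the complex ion is [Ir...]^2−.
Charge balance with lithium (+1) requires 1 complex ion per 2 lithium.

Li2[Ir(C2O4)(CN)3(NCS)]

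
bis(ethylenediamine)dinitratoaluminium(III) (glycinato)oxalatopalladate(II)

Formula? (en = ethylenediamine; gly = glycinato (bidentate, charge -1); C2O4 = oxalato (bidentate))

Cation [Al…]: ligand charges -2, Al(III) ⇒ ion charge 1+.
Anion [Pd…]: ligand charges -3, Pd(II) ⇒ ion charge 1−.
One 1+ cation balances one 1− anion.

[Al(en)2(NO3)2][Pd(C2O4)(gly)]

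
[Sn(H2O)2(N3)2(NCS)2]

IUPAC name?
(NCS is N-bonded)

There is no counter-ion, so the complex is neutral overall.
Ligand charges: 2×aqua (neutral), 2×isothiocyanato (-1 each), 2×azido (-1 each); total -4. So Sn + (-4) = 0, giving Sn = +4.
Ligands are named alphabetically: aqua before azido before isothiocyanato.

diaquadiazidodiisothiocyanatotin(IV)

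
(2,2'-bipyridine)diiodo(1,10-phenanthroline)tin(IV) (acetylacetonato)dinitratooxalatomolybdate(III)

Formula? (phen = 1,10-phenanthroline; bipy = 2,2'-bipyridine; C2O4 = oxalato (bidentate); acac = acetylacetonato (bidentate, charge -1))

Cation [Sn…]: ligand charges -2, Sn(IV) ⇒ ion charge 2+.
Anion [Mo…]: ligand charges -5, Mo(III) ⇒ ion charge 2−.

[Sn(bipy)I2(phen)][Mo(acac)(C2O4)(NO3)2]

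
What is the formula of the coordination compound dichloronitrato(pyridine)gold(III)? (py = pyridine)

Ligands: 1 pyridine (py, neutral), 1 nitrato (NO3, -1), 2 chloro (Cl, -1). Ligand charge sum = -3.
With Au in oxidation state +3, the complex ion is [Au...].

[AuCl2(NO3)(py)]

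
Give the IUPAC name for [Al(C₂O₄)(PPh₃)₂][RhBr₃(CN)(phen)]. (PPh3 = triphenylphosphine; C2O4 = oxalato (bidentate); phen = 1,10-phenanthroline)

Aluminium is always +3 in its complexes; the cation's ligand charges sum to -2, so the complex cation is 1+.
A 1:1 salt means the anion carries the equal and opposite charge, 1−.
Anion: ligand charges sum to -4; for the ion to be 1−, Rh = +3.

oxalatobis(triphenylphosphine)aluminium(III) tribromocyano(1,10-phenanthroline)rhodate(III)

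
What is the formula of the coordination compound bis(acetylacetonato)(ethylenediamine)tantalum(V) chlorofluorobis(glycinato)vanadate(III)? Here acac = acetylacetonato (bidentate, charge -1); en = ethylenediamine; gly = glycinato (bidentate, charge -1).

[Ta(acac)2(en)][VClF(gly)2]3

Cation [Ta…]: ligand charges -2, Ta(V) ⇒ ion charge 3+.
Anion [V…]: ligand charges -4, V(III) ⇒ ion charge 1−.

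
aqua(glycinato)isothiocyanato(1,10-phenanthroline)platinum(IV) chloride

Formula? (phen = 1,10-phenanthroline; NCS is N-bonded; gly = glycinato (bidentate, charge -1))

Ligands: 1 1,10-phenanthroline (phen, neutral), 1 isothiocyanato (NCS, -1), 1 glycinato (gly, -1), 1 aqua (H2O, neutral). Ligand charge sum = -2.
Charge balance with chloride (-1) requires 1 complex ion per 2 chloride.

[Pt(gly)(H2O)(NCS)(phen)]Cl2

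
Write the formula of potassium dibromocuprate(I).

Ligands: 2 bromo (Br, -1). Ligand charge sum = -2.
Charge balance with potassium (+1) requires 1 complex ion per 1 potassium.

K[CuBr2]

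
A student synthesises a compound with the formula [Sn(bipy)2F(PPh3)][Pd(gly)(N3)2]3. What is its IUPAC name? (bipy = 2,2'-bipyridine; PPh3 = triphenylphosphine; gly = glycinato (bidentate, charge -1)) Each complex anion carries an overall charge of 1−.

Both ions are complex: the cation is named first with the plain metal name, the anion second with the -ate form; each ion's ligands are alphabetised independently.
The complex anion is given as 1−; its ligand charges sum to -3, so Pd = +2.
With 3 anions per cation, the cation must be 3×1 = 3+.
Cation: ligand charges sum to -1; for the ion to be 3+, Sn = +4.

bis(2,2'-bipyridine)fluoro(triphenylphosphine)tin(IV) diazido(glycinato)palladate(II)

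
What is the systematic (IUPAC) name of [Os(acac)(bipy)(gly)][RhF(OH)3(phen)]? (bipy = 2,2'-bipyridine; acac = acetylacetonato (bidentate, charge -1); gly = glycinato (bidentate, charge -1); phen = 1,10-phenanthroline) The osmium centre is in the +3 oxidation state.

Os is given as +3; the cation's ligand charges sum to -2, so the complex cation is 1+.
A 1:1 salt means the anion carries the equal and opposite charge, 1−.
Anion: ligand charges sum to -4; for the ion to be 1−, Rh = +3.

(acetylacetonato)(2,2'-bipyridine)(glycinato)osmium(III) fluorotrihydroxo(1,10-phenanthroline)rhodate(III)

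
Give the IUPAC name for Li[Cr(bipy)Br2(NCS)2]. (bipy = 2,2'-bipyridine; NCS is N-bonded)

lithium (2,2'-bipyridine)dibromodiisothiocyanatochromate(III)

The 1 lithium counter-ion carries a total charge of +1, so each complex ion is 1−.
Ligand charges: 1×2,2'-bipyridine (neutral), 2×isothiocyanato (-1 each), 2×bromo (-1 each); total -4. So Cr + (-4) = 1−, giving Cr = +3.
The complex ion is anionic, so chromium takes the -ate form chromate(III).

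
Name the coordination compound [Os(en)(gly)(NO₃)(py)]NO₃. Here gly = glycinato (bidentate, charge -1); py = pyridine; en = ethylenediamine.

The 1 nitrate counter-ion carries a total charge of -1, so each complex ion is 1+.
Ligand charges: 1×glycinato (-1 each), 1×nitrato (-1 each), 1×pyridine (neutral), 1×ethylenediamine (neutral); total -2. So Os + (-2) = 1+, giving Os = +3.
Ligands are named alphabetically: ethylenediamine before glycinato before nitrato before pyridine.

(ethylenediamine)(glycinato)nitrato(pyridine)osmium(III) nitrate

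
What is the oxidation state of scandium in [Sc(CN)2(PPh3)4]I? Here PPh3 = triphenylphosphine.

1 iodide outside the brackets (-1 each) → the complex ion is 1+.
Ligand charges: 4×PPh3 neutral; 2×CN = -2; sum -2.
Sc + (-2) = 1+ ⇒ Sc is +3.

+3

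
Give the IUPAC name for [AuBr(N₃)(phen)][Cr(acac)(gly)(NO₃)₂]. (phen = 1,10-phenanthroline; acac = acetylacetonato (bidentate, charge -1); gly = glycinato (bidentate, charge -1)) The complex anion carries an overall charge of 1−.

Both ions are complex: the cation is named first with the plain metal name, the anion second with the -ate form; each ion's ligands are alphabetised independently.
The complex anion is given as 1−; its ligand charges sum to -4, so Cr = +3.
A 1:1 salt means the cation carries the equal and opposite charge, 1+.
Cation: ligand charges sum to -2; for the ion to be 1+, Au = +3.

azidobromo(1,10-phenanthroline)gold(III) (acetylacetonato)(glycinato)dinitratochromate(III)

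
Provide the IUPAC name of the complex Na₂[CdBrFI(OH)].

The 2 sodium counter-ions carry a total charge of +2, so each complex ion is 2−.
Ligand charges: 1×fluoro (-1 each), 1×bromo (-1 each), 1×iodo (-1 each), 1×hydroxo (-1 each); total -4. So Cd + (-4) = 2−, giving Cd = +2.
Ligands are named alphabetically: bromo before fluoro before hydroxo before iodo.
The complex ion is anionic, so cadmium takes the -ate form cadmate(II).

sodium bromofluorohydroxoiodocadmate(II)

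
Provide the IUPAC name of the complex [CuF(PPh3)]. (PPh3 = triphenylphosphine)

There is no counter-ion, so the complex is neutral overall.
Ligand charges: 1×triphenylphosphine (neutral), 1×fluoro (-1 each); total -1. So Cu + (-1) = 0, giving Cu = +1.
Ligands are named alphabetically: fluoro before triphenylphosphine.

fluoro(triphenylphosphine)copper(I)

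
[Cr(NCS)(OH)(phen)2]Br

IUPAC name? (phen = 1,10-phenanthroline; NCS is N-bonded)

The 1 bromide counter-ion carries a total charge of -1, so each complex ion is 1+.
Ligand charges: 1×hydroxo (-1 each), 2×1,10-phenanthroline (neutral), 1×isothiocyanato (-1 each); total -2. So Cr + (-2) = 1+, giving Cr = +3.
Ligands are named alphabetically: hydroxo before isothiocyanato before phenanthroline.

hydroxoisothiocyanatobis(1,10-phenanthroline)chromium(III) bromide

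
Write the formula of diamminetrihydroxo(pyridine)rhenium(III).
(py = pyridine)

Ligands: 1 pyridine (py, neutral), 3 hydroxo (OH, -1), 2 ammine (NH3, neutral). Ligand charge sum = -3.
With Re in oxidation state +3, the complex ion is [Re...].

[Re(NH3)2(OH)3(py)]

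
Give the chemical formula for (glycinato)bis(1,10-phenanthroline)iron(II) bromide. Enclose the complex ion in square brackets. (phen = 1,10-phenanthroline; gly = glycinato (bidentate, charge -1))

[Fe(gly)(phen)2]Br

Ligands: 2 1,10-phenanthroline (phen, neutral), 1 glycinato (gly, -1). Ligand charge sum = -1.
With Fe in oxidation state +2, the complex ion is [Fe...]^1+.
Charge balance with bromide (-1) requires 1 complex ion per 1 bromide.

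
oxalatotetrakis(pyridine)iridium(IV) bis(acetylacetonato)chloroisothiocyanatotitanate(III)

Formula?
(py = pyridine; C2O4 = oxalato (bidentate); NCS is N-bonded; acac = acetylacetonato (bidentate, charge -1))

Cation [Ir…]: ligand charges -2, Ir(IV) ⇒ ion charge 2+.
Anion [Ti…]: ligand charges -4, Ti(III) ⇒ ion charge 1−.
One 2+ cation requires 2 of the 1− anion.

[Ir(C2O4)(py)4][Ti(acac)2Cl(NCS)]2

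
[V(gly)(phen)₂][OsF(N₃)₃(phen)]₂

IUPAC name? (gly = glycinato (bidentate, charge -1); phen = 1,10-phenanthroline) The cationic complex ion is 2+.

Both ions are complex: the cation is named first with the plain metal name, the anion second with the -ate form; each ion's ligands are alphabetised independently.
The complex cation is given as 2+; its ligand charges sum to -1, so V = +3.
With 2 anions per cation, each anion must be 2/2 = 1−.
Anion: ligand charges sum to -4; for the ion to be 1−, Os = +3.

(glycinato)bis(1,10-phenanthroline)vanadium(III) triazidofluoro(1,10-phenanthroline)osmate(III)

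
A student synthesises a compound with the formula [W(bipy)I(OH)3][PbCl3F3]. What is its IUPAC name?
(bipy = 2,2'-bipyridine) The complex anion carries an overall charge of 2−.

Both ions are complex: the cation is named first with the plain metal name, the anion second with the -ate form; each ion's ligands are alphabetised independently.
The complex anion is given as 2−; its ligand charges sum to -6, so Pb = +4.
A 1:1 salt means the cation carries the equal and opposite charge, 2+.
Cation: ligand charges sum to -4; for the ion to be 2+, W = +6.

(2,2'-bipyridine)trihydroxoiodotungsten(VI) trichlorotrifluoroplumbate(IV)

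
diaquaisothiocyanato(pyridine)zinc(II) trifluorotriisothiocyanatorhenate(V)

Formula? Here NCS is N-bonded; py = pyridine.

[Zn(H2O)2(NCS)(py)][ReF3(NCS)3]

Cation [Zn…]: ligand charges -1, Zn(II) ⇒ ion charge 1+.
Anion [Re…]: ligand charges -6, Re(V) ⇒ ion charge 1−.
One 1+ cation balances one 1− anion.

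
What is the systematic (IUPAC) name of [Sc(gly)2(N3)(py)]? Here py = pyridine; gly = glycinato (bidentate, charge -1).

There is no counter-ion, so the complex is neutral overall.
Ligand charges: 1×pyridine (neutral), 1×azido (-1 each), 2×glycinato (-1 each); total -3. So Sc + (-3) = 0, giving Sc = +3.
Ligands are named alphabetically: azido before glycinato before pyridine.

azidobis(glycinato)(pyridine)scandium(III)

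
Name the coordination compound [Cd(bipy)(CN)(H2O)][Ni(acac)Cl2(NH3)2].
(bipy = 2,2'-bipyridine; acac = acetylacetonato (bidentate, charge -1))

Cadmium is always +2 in its complexes; the cation's ligand charges sum to -1, so the complex cation is 1+.
A 1:1 salt means the anion carries the equal and opposite charge, 1−.
Anion: ligand charges sum to -3; for the ion to be 1−, Ni = +2.

aqua(2,2'-bipyridine)cyanocadmium(II) (acetylacetonato)diamminedichloronickelate(II)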